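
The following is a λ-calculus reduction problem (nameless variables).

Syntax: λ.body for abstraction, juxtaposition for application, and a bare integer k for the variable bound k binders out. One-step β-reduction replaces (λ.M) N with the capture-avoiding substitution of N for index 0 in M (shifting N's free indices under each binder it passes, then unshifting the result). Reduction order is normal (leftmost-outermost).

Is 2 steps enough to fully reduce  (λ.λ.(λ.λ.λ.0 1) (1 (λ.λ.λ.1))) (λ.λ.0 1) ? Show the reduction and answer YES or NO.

  start: (λ.λ.(λ.λ.λ.0 1) (1 (λ.λ.λ.1))) (λ.λ.0 1)
  step 1: λ.(λ.λ.λ.0 1) ((λ.λ.0 1) (λ.λ.λ.1))
  step 2: λ.λ.λ.0 1

Answer: YES — reaches normal form λ.λ.λ.0 1 in 2 ≤ 2 steps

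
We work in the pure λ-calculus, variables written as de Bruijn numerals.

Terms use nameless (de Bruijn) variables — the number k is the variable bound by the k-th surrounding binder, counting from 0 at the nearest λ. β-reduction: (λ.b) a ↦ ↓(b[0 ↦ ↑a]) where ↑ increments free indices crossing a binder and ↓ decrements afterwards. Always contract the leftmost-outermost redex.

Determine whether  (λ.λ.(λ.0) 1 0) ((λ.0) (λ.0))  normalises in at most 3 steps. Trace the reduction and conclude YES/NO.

  start: (λ.λ.(λ.0) 1 0) ((λ.0) (λ.0))
  →1  λ.(λ.0) ((λ.0) (λ.0)) 0
  →2  λ.(λ.0) (λ.0) 0
  →3  λ.(λ.0) 0

Answer: NO — after 3 steps the term is λ.(λ.0) 0, not yet normal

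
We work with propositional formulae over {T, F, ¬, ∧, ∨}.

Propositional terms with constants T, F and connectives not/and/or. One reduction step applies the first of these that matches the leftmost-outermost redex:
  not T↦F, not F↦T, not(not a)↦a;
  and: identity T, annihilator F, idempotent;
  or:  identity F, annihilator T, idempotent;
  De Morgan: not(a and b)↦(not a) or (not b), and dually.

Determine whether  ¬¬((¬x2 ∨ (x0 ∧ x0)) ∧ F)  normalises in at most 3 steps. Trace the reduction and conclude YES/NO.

Answer: YES — reaches normal form F in 2 ≤ 3 steps

Derivation:
  start: ¬¬((¬x2 ∨ (x0 ∧ x0)) ∧ F)
  step 1: (¬x2 ∨ (x0 ∧ x0)) ∧ F
  step 2: F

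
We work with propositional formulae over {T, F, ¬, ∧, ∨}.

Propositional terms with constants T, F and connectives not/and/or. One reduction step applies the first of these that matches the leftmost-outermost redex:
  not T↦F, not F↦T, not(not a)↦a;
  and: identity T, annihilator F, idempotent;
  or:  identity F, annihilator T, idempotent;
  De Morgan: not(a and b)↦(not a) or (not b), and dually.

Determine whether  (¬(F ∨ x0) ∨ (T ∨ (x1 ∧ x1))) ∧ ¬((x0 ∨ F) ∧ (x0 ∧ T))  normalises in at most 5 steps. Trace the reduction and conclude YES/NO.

Answer: NO — after 5 steps the term is T ∧ ¬((x0 ∨ F) ∧ (x0 ∧ T)), not yet normal

Reduction:
  start: (¬(F ∨ x0) ∨ (T ∨ (x1 ∧ x1))) ∧ ¬((x0 ∨ F) ∧ (x0 ∧ T))
  [1] ((¬F ∧ ¬x0) ∨ (T ∨ (x1 ∧ x1))) ∧ ¬((x0 ∨ F) ∧ (x0 ∧ T))
  [2] ((T ∧ ¬x0) ∨ (T ∨ (x1 ∧ x1))) ∧ ¬((x0 ∨ F) ∧ (x0 ∧ T))
  [3] (¬x0 ∨ (T ∨ (x1 ∧ x1))) ∧ ¬((x0 ∨ F) ∧ (x0 ∧ T))
  [4] (¬x0 ∨ T) ∧ ¬((x0 ∨ F) ∧ (x0 ∧ T))
  [5] T ∧ ¬((x0 ∨ F) ∧ (x0 ∧ T))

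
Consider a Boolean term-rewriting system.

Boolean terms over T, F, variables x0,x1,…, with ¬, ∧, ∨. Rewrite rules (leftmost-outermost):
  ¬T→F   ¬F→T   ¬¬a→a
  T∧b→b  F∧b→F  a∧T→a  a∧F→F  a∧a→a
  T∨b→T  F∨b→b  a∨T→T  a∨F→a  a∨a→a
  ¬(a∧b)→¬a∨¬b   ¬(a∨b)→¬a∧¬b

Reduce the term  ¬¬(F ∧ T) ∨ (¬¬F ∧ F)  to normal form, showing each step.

  start: ¬¬(F ∧ T) ∨ (¬¬F ∧ F)
  →1  (F ∧ T) ∨ (¬¬F ∧ F)
  →2  F ∨ (¬¬F ∧ F)
  →3  ¬¬F ∧ F
  →4  F

Answer: normal form = F  (in 4 steps)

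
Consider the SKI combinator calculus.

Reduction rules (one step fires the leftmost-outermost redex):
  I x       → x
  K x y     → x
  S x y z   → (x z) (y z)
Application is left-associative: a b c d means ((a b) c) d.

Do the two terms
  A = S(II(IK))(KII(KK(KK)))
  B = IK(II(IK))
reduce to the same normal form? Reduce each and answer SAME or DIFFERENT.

Answer: DIFFERENT — A ⇓ SKK, B ⇓ KK

Derivation:
Term A:
  start: S(II(IK))(KII(KK(KK)))
  step 1: S(I(IK))(KII(KK(KK)))
  step 2: S(IK)(KII(KK(KK)))
  step 3: SK(KII(KK(KK)))
  step 4: SK(I(KK(KK)))
  step 5: SK(KK(KK))
  step 6: SKK

Term B:
  start: IK(II(IK))
  step 1: K(II(IK))
  step 2: K(I(IK))
  step 3: K(IK)
  step 4: KK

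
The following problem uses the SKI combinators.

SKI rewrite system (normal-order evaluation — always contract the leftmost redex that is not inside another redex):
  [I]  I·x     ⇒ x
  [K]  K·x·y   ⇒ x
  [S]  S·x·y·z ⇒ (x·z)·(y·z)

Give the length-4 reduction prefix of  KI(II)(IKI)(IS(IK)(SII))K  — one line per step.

Answer: after 4 steps: IK

Derivation:
  start: KI(II)(IKI)(IS(IK)(SII))K
  step 1: I(IKI)(IS(IK)(SII))K
  step 2: IKI(IS(IK)(SII))K
  step 3: KI(IS(IK)(SII))K
  step 4: IK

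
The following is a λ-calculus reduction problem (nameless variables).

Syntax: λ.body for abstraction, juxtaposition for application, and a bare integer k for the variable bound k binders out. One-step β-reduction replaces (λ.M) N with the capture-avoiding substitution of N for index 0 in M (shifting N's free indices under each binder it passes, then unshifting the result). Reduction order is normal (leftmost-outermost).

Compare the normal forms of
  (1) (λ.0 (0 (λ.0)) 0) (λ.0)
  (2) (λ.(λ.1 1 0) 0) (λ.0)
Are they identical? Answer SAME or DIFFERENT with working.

Answer: SAME — A ⇓ λ.0, B ⇓ λ.0

Working:
Term A:
  start: (λ.0 (0 (λ.0)) 0) (λ.0)
  [1] (λ.0) ((λ.0) (λ.0)) (λ.0)
  [2] (λ.0) (λ.0) (λ.0)
  [3] (λ.0) (λ.0)
  [4] λ.0

Term B:
  start: (λ.(λ.1 1 0) 0) (λ.0)
  [1] (λ.(λ.0) (λ.0) 0) (λ.0)
  [2] (λ.0) (λ.0) (λ.0)
  [3] (λ.0) (λ.0)
  [4] λ.0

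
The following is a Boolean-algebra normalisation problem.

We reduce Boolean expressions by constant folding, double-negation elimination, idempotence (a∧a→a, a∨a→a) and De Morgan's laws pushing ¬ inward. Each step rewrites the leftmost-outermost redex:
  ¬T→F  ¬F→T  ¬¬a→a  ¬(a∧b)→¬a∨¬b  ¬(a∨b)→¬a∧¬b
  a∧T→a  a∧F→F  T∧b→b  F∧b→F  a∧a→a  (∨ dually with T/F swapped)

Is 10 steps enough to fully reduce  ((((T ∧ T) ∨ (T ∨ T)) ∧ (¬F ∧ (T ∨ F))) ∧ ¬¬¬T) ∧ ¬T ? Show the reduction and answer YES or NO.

  start: ((((T ∧ T) ∨ (T ∨ T)) ∧ (¬F ∧ (T ∨ F))) ∧ ¬¬¬T) ∧ ¬T
  [1] (((T ∨ (T ∨ T)) ∧ (¬F ∧ (T ∨ F))) ∧ ¬¬¬T) ∧ ¬T
  [2] ((T ∧ (¬F ∧ (T ∨ F))) ∧ ¬¬¬T) ∧ ¬T
  [3] ((¬F ∧ (T ∨ F)) ∧ ¬¬¬T) ∧ ¬T
  [4] ((T ∧ (T ∨ F)) ∧ ¬¬¬T) ∧ ¬T
  [5] ((T ∨ F) ∧ ¬¬¬T) ∧ ¬T
  [6] (T ∧ ¬¬¬T) ∧ ¬T
  [7] ¬¬¬T ∧ ¬T
  [8] ¬T ∧ ¬T
  [9] ¬T
  [10] F

Answer: YES — reaches normal form F in 10 ≤ 10 steps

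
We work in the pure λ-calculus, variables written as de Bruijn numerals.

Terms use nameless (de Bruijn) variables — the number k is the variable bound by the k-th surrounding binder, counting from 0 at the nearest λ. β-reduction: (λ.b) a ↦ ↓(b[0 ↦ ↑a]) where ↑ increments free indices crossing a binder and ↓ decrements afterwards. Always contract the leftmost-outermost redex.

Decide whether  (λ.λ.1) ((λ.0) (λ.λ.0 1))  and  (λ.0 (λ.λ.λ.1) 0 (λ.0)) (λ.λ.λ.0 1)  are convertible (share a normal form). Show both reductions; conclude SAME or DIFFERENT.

Answer: SAME — A ⇓ λ.λ.λ.0 1, B ⇓ λ.λ.λ.0 1

Derivation:
Term A:
  start: (λ.λ.1) ((λ.0) (λ.λ.0 1))
  step 1: λ.(λ.0) (λ.λ.0 1)
  step 2: λ.λ.λ.0 1

Term B:
  start: (λ.0 (λ.λ.λ.1) 0 (λ.0)) (λ.λ.λ.0 1)
  step 1: (λ.λ.λ.0 1) (λ.λ.λ.1) (λ.λ.λ.0 1) (λ.0)
  step 2: (λ.λ.0 1) (λ.λ.λ.0 1) (λ.0)
  step 3: (λ.0 (λ.λ.λ.0 1)) (λ.0)
  step 4: (λ.0) (λ.λ.λ.0 1)
  step 5: λ.λ.λ.0 1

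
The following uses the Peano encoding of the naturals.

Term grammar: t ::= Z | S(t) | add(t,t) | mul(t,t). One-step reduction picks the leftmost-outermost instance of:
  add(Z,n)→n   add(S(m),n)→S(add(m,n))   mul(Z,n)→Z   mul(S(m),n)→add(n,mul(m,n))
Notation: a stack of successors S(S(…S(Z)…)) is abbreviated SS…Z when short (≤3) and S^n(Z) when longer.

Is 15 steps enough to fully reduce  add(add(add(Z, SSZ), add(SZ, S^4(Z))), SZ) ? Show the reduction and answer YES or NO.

Answer: YES — reaches normal form S^8(Z) in 14 ≤ 15 steps

Derivation:
  start: add(add(add(Z, SSZ), add(SZ, S^4(Z))), SZ)
  [1] add(add(SSZ, add(SZ, S^4(Z))), SZ)
  [2] add(S(add(SZ, add(SZ, S^4(Z)))), SZ)
  [3] S(add(add(SZ, add(SZ, S^4(Z))), SZ))
  [4] S(add(S(add(Z, add(SZ, S^4(Z)))), SZ))
  [5] S(S(add(add(Z, add(SZ, S^4(Z))), SZ)))
  [6] S(S(add(add(SZ, S^4(Z)), SZ)))
  [7] S(S(add(S(add(Z, S^4(Z))), SZ)))
  [8] S(S(S(add(add(Z, S^4(Z)), SZ))))
  [9] S(S(S(add(S^4(Z), SZ))))
  [10] S(S(S(S(add(SSSZ, SZ)))))
  [11] S(S(S(S(S(add(SSZ, SZ))))))
  [12] S(S(S(S(S(S(add(SZ, SZ)))))))
  [13] S(S(S(S(S(S(S(add(Z, SZ))))))))
  [14] S^8(Z)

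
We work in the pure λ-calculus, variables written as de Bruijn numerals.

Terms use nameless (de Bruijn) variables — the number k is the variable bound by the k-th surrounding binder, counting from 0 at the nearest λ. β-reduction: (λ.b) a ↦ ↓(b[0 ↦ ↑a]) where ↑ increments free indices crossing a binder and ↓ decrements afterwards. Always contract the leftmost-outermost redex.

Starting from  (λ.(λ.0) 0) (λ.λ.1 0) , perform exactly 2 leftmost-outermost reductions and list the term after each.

Answer: after 2 steps: λ.λ.1 0

Working:
  start: (λ.(λ.0) 0) (λ.λ.1 0)
  [1] (λ.0) (λ.λ.1 0)
  [2] λ.λ.1 0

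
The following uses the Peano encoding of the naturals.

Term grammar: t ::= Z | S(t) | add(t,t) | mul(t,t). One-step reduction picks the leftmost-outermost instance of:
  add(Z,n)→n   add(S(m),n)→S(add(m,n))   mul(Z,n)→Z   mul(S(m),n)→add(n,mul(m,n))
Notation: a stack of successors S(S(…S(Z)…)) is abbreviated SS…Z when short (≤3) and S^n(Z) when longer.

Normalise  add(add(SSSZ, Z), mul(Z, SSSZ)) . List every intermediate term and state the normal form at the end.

  start: add(add(SSSZ, Z), mul(Z, SSSZ))
  step 1: add(S(add(SSZ, Z)), mul(Z, SSSZ))
  step 2: S(add(add(SSZ, Z), mul(Z, SSSZ)))
  step 3: S(add(S(add(SZ, Z)), mul(Z, SSSZ)))
  step 4: S(S(add(add(SZ, Z), mul(Z, SSSZ))))
  step 5: S(S(add(S(add(Z, Z)), mul(Z, SSSZ))))
  step 6: S(S(S(add(add(Z, Z), mul(Z, SSSZ)))))
  step 7: S(S(S(add(Z, mul(Z, SSSZ)))))
  step 8: S(S(S(mul(Z, SSSZ))))
  step 9: SSSZ

Answer: normal form = SSSZ  (in 9 steps)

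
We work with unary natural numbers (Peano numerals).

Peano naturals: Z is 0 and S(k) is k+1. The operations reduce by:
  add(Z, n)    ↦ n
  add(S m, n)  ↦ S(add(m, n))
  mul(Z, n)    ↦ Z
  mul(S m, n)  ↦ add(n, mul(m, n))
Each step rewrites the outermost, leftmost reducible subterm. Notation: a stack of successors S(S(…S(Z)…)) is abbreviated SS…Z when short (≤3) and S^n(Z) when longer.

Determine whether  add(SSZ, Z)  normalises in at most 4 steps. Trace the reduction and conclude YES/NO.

  start: add(SSZ, Z)
  →1  S(add(SZ, Z))
  →2  S(S(add(Z, Z)))
  →3  SSZ

Answer: YES — reaches normal form SSZ in 3 ≤ 4 steps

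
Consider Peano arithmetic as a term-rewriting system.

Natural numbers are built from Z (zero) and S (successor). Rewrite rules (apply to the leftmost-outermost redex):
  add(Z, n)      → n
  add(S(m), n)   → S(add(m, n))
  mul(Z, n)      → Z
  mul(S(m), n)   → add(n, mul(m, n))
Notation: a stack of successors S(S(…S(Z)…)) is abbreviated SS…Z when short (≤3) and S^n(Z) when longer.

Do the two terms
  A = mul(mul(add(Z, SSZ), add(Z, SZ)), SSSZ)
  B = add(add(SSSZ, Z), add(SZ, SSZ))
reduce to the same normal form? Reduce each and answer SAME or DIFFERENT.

Term A:
  start: mul(mul(add(Z, SSZ), add(Z, SZ)), SSSZ)
  [1] mul(mul(SSZ, add(Z, SZ)), SSSZ)
  [2] mul(add(add(Z, SZ), mul(SZ, add(Z, SZ))), SSSZ)
  [3] mul(add(SZ, mul(SZ, add(Z, SZ))), SSSZ)
  [4] mul(S(add(Z, mul(SZ, add(Z, SZ)))), SSSZ)
  [5] add(SSSZ, mul(add(Z, mul(SZ, add(Z, SZ))), SSSZ))
  [6] S(add(SSZ, mul(add(Z, mul(SZ, add(Z, SZ))), SSSZ)))
  [7] S(S(add(SZ, mul(add(Z, mul(SZ, add(Z, SZ))), SSSZ))))
  [8] S(S(S(add(Z, mul(add(Z, mul(SZ, add(Z, SZ))), SSSZ)))))
  [9] S(S(S(mul(add(Z, mul(SZ, add(Z, SZ))), SSSZ))))
  [10] S(S(S(mul(mul(SZ, add(Z, SZ)), SSSZ))))
  [11] S(S(S(mul(add(add(Z, SZ), mul(Z, add(Z, SZ))), SSSZ))))
  [12] S(S(S(mul(add(SZ, mul(Z, add(Z, SZ))), SSSZ))))
  [13] S(S(S(mul(S(add(Z, mul(Z, add(Z, SZ)))), SSSZ))))
  [14] S(S(S(add(SSSZ, mul(add(Z, mul(Z, add(Z, SZ))), SSSZ)))))
  [15] S(S(S(S(add(SSZ, mul(add(Z, mul(Z, add(Z, SZ))), SSSZ))))))
  [16] S(S(S(S(S(add(SZ, mul(add(Z, mul(Z, add(Z, SZ))), SSSZ)))))))
  [17] S(S(S(S(S(S(add(Z, mul(add(Z, mul(Z, add(Z, SZ))), SSSZ))))))))
  [18] S(S(S(S(S(S(mul(add(Z, mul(Z, add(Z, SZ))), SSSZ)))))))
  [19] S(S(S(S(S(S(mul(mul(Z, add(Z, SZ)), SSSZ)))))))
  [20] S(S(S(S(S(S(mul(Z, SSSZ)))))))
  [21] S^6(Z)

Term B:
  start: add(add(SSSZ, Z), add(SZ, SSZ))
  [1] add(S(add(SSZ, Z)), add(SZ, SSZ))
  [2] S(add(add(SSZ, Z), add(SZ, SSZ)))
  [3] S(add(S(add(SZ, Z)), add(SZ, SSZ)))
  [4] S(S(add(add(SZ, Z), add(SZ, SSZ))))
  [5] S(S(add(S(add(Z, Z)), add(SZ, SSZ))))
  [6] S(S(S(add(add(Z, Z), add(SZ, SSZ)))))
  [7] S(S(S(add(Z, add(SZ, SSZ)))))
  [8] S(S(S(add(SZ, SSZ))))
  [9] S(S(S(S(add(Z, SSZ)))))
  [10] S^6(Z)

Answer: SAME — A ⇓ S^6(Z), B ⇓ S^6(Z)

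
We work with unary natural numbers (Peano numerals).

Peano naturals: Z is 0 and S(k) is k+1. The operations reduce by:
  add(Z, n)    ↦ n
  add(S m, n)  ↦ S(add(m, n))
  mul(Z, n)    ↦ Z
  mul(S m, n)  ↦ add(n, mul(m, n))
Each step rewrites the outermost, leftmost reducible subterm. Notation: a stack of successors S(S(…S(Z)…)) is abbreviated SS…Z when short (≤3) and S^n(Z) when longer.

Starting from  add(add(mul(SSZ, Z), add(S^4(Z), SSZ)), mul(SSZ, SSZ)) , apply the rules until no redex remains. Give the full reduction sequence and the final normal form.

Answer: normal form = S^10(Z)  (in 27 steps)

Reduction:
  start: add(add(mul(SSZ, Z), add(S^4(Z), SSZ)), mul(SSZ, SSZ))
  →1  add(add(add(Z, mul(SZ, Z)), add(S^4(Z), SSZ)), mul(SSZ, SSZ))
  →2  add(add(mul(SZ, Z), add(S^4(Z), SSZ)), mul(SSZ, SSZ))
  →3  add(add(add(Z, mul(Z, Z)), add(S^4(Z), SSZ)), mul(SSZ, SSZ))
  →4  add(add(mul(Z, Z), add(S^4(Z), SSZ)), mul(SSZ, SSZ))
  →5  add(add(Z, add(S^4(Z), SSZ)), mul(SSZ, SSZ))
  →6  add(add(S^4(Z), SSZ), mul(SSZ, SSZ))
  →7  add(S(add(SSSZ, SSZ)), mul(SSZ, SSZ))
  →8  S(add(add(SSSZ, SSZ), mul(SSZ, SSZ)))
  →9  S(add(S(add(SSZ, SSZ)), mul(SSZ, SSZ)))
  →10  S(S(add(add(SSZ, SSZ), mul(SSZ, SSZ))))
  →11  S(S(add(S(add(SZ, SSZ)), mul(SSZ, SSZ))))
  →12  S(S(S(add(add(SZ, SSZ), mul(SSZ, SSZ)))))
  →13  S(S(S(add(S(add(Z, SSZ)), mul(SSZ, SSZ)))))
  →14  S(S(S(S(add(add(Z, SSZ), mul(SSZ, SSZ))))))
  →15  S(S(S(S(add(SSZ, mul(SSZ, SSZ))))))
  →16  S(S(S(S(S(add(SZ, mul(SSZ, SSZ)))))))
  →17  S(S(S(S(S(S(add(Z, mul(SSZ, SSZ))))))))
  →18  S(S(S(S(S(S(mul(SSZ, SSZ)))))))
  →19  S(S(S(S(S(S(add(SSZ, mul(SZ, SSZ))))))))
  →20  S(S(S(S(S(S(S(add(SZ, mul(SZ, SSZ)))))))))
  →21  S(S(S(S(S(S(S(S(add(Z, mul(SZ, SSZ))))))))))
  →22  S(S(S(S(S(S(S(S(mul(SZ, SSZ)))))))))
  →23  S(S(S(S(S(S(S(S(add(SSZ, mul(Z, SSZ))))))))))
  →24  S(S(S(S(S(S(S(S(S(add(SZ, mul(Z, SSZ)))))))))))
  →25  S(S(S(S(S(S(S(S(S(S(add(Z, mul(Z, SSZ))))))))))))
  →26  S(S(S(S(S(S(S(S(S(S(mul(Z, SSZ)))))))))))
  →27  S^10(Z)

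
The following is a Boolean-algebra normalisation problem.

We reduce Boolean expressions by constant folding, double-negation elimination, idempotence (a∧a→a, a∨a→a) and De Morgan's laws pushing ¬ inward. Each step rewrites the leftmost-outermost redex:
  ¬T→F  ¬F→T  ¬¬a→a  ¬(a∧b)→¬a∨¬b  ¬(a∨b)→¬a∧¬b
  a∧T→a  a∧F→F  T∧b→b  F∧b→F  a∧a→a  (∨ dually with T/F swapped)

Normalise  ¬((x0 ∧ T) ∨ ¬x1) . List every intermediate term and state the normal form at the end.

  start: ¬((x0 ∧ T) ∨ ¬x1)
  [1] ¬(x0 ∧ T) ∧ ¬¬x1
  [2] (¬x0 ∨ ¬T) ∧ ¬¬x1
  [3] (¬x0 ∨ F) ∧ ¬¬x1
  [4] ¬x0 ∧ ¬¬x1
  [5] ¬x0 ∧ x1

Answer: normal form = ¬x0 ∧ x1  (in 5 steps)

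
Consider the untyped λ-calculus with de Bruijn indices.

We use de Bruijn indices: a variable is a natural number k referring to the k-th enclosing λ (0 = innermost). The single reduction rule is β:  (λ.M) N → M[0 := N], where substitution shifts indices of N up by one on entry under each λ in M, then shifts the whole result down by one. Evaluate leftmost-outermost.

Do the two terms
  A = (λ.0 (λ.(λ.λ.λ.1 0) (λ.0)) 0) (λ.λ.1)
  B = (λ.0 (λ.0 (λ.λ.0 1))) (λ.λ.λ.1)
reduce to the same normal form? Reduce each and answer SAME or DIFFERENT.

Term A:
  start: (λ.0 (λ.(λ.λ.λ.1 0) (λ.0)) 0) (λ.λ.1)
  step 1: (λ.λ.1) (λ.(λ.λ.λ.1 0) (λ.0)) (λ.λ.1)
  step 2: (λ.λ.(λ.λ.λ.1 0) (λ.0)) (λ.λ.1)
  step 3: λ.(λ.λ.λ.1 0) (λ.0)
  step 4: λ.λ.λ.1 0

Term B:
  start: (λ.0 (λ.0 (λ.λ.0 1))) (λ.λ.λ.1)
  step 1: (λ.λ.λ.1) (λ.0 (λ.λ.0 1))
  step 2: λ.λ.1

Answer: DIFFERENT — A ⇓ λ.λ.λ.1 0, B ⇓ λ.λ.1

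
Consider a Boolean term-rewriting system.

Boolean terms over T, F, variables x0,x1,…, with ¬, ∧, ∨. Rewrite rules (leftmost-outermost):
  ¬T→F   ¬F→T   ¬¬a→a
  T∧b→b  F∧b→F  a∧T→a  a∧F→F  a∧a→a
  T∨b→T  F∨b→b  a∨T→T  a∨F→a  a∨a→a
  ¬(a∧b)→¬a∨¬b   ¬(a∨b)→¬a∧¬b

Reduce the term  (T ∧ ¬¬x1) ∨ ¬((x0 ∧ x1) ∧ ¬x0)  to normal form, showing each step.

  start: (T ∧ ¬¬x1) ∨ ¬((x0 ∧ x1) ∧ ¬x0)
  →1  ¬¬x1 ∨ ¬((x0 ∧ x1) ∧ ¬x0)
  →2  x1 ∨ ¬((x0 ∧ x1) ∧ ¬x0)
  →3  x1 ∨ (¬(x0 ∧ x1) ∨ ¬¬x0)
  →4  x1 ∨ ((¬x0 ∨ ¬x1) ∨ ¬¬x0)
  →5  x1 ∨ ((¬x0 ∨ ¬x1) ∨ x0)

Answer: normal form = x1 ∨ ((¬x0 ∨ ¬x1) ∨ x0)  (in 5 steps)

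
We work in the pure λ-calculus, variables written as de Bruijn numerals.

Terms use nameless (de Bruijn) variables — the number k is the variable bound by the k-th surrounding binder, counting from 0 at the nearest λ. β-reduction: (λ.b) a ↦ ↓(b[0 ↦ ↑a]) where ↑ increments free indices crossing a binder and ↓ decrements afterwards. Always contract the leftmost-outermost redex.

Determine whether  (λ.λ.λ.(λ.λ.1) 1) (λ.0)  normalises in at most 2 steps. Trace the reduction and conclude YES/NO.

  start: (λ.λ.λ.(λ.λ.1) 1) (λ.0)
  →1  λ.λ.(λ.λ.1) 1
  →2  λ.λ.λ.2

Answer: YES — reaches normal form λ.λ.λ.2 in 2 ≤ 2 steps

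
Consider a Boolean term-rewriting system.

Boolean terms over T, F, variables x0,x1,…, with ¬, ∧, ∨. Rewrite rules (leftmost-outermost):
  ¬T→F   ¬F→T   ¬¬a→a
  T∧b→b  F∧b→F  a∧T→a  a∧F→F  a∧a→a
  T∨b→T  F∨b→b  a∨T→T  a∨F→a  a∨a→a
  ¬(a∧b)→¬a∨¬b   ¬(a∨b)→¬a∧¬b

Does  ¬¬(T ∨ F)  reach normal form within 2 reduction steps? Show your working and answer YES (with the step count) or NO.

  start: ¬¬(T ∨ F)
  step 1: T ∨ F
  step 2: T

Answer: YES — reaches normal form T in 2 ≤ 2 steps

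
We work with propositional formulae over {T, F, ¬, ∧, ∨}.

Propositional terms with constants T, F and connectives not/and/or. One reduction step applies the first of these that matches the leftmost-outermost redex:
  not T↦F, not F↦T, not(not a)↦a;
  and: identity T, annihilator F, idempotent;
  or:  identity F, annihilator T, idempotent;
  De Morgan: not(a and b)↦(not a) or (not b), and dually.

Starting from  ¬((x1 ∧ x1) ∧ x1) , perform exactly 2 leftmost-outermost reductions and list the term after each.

Answer: after 2 steps: (¬x1 ∨ ¬x1) ∨ ¬x1

Reduction:
  start: ¬((x1 ∧ x1) ∧ x1)
  step 1: ¬(x1 ∧ x1) ∨ ¬x1
  step 2: (¬x1 ∨ ¬x1) ∨ ¬x1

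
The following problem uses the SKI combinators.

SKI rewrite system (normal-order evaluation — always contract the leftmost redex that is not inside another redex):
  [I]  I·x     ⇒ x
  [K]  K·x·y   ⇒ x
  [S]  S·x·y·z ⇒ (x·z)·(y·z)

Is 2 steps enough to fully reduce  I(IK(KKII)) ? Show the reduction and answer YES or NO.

Answer: NO — after 2 steps the term is K(KKII), not yet normal

Working:
  start: I(IK(KKII))
  step 1: IK(KKII)
  step 2: K(KKII)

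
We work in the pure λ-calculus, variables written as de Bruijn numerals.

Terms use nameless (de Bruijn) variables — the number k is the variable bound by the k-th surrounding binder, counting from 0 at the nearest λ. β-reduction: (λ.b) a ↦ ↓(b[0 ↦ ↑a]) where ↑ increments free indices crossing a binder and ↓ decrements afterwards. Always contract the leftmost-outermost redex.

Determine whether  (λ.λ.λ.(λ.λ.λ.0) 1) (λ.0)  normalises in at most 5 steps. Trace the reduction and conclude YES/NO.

Answer: YES — reaches normal form λ.λ.λ.λ.0 in 2 ≤ 5 steps

Derivation:
  start: (λ.λ.λ.(λ.λ.λ.0) 1) (λ.0)
  step 1: λ.λ.(λ.λ.λ.0) 1
  step 2: λ.λ.λ.λ.0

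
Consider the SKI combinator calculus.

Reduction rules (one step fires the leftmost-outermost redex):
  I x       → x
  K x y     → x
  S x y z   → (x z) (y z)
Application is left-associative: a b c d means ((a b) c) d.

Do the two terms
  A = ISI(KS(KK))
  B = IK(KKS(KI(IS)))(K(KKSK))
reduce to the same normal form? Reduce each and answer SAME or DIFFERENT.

Term A:
  start: ISI(KS(KK))
  →1  SI(KS(KK))
  →2  SIS

Term B:
  start: IK(KKS(KI(IS)))(K(KKSK))
  →1  K(KKS(KI(IS)))(K(KKSK))
  →2  KKS(KI(IS))
  →3  K(KI(IS))
  →4  KI

Answer: DIFFERENT — A ⇓ SIS, B ⇓ KI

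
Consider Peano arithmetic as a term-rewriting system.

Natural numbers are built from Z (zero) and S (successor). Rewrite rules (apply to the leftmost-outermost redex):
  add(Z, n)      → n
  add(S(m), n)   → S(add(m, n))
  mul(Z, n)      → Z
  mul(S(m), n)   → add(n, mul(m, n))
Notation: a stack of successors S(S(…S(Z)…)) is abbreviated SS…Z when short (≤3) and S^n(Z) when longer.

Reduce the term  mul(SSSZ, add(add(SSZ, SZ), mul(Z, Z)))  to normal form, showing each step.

Answer: normal form = S^9(Z)  (in 40 steps)

Working:
  start: mul(SSSZ, add(add(SSZ, SZ), mul(Z, Z)))
  →1  add(add(add(SSZ, SZ), mul(Z, Z)), mul(SSZ, add(add(SSZ, SZ), mul(Z, Z))))
  →2  add(add(S(add(SZ, SZ)), mul(Z, Z)), mul(SSZ, add(add(SSZ, SZ), mul(Z, Z))))
  →3  add(S(add(add(SZ, SZ), mul(Z, Z))), mul(SSZ, add(add(SSZ, SZ), mul(Z, Z))))
  →4  S(add(add(add(SZ, SZ), mul(Z, Z)), mul(SSZ, add(add(SSZ, SZ), mul(Z, Z)))))
  →5  S(add(add(S(add(Z, SZ)), mul(Z, Z)), mul(SSZ, add(add(SSZ, SZ), mul(Z, Z)))))
  →6  S(add(S(add(add(Z, SZ), mul(Z, Z))), mul(SSZ, add(add(SSZ, SZ), mul(Z, Z)))))
  →7  S(S(add(add(add(Z, SZ), mul(Z, Z)), mul(SSZ, add(add(SSZ, SZ), mul(Z, Z))))))
  →8  S(S(add(add(SZ, mul(Z, Z)), mul(SSZ, add(add(SSZ, SZ), mul(Z, Z))))))
  →9  S(S(add(S(add(Z, mul(Z, Z))), mul(SSZ, add(add(SSZ, SZ), mul(Z, Z))))))
  →10  S(S(S(add(add(Z, mul(Z, Z)), mul(SSZ, add(add(SSZ, SZ), mul(Z, Z)))))))
  →11  S(S(S(add(mul(Z, Z), mul(SSZ, add(add(SSZ, SZ), mul(Z, Z)))))))
  →12  S(S(S(add(Z, mul(SSZ, add(add(SSZ, SZ), mul(Z, Z)))))))
  →13  S(S(S(mul(SSZ, add(add(SSZ, SZ), mul(Z, Z))))))
  →14  S(S(S(add(add(add(SSZ, SZ), mul(Z, Z)), mul(SZ, add(add(SSZ, SZ), mul(Z, Z)))))))
  →15  S(S(S(add(add(S(add(SZ, SZ)), mul(Z, Z)), mul(SZ, add(add(SSZ, SZ), mul(Z, Z)))))))
  →16  S(S(S(add(S(add(add(SZ, SZ), mul(Z, Z))), mul(SZ, add(add(SSZ, SZ), mul(Z, Z)))))))
  →17  S(S(S(S(add(add(add(SZ, SZ), mul(Z, Z)), mul(SZ, add(add(SSZ, SZ), mul(Z, Z))))))))
  →18  S(S(S(S(add(add(S(add(Z, SZ)), mul(Z, Z)), mul(SZ, add(add(SSZ, SZ), mul(Z, Z))))))))
  →19  S(S(S(S(add(S(add(add(Z, SZ), mul(Z, Z))), mul(SZ, add(add(SSZ, SZ), mul(Z, Z))))))))
  →20  S(S(S(S(S(add(add(add(Z, SZ), mul(Z, Z)), mul(SZ, add(add(SSZ, SZ), mul(Z, Z)))))))))
  →21  S(S(S(S(S(add(add(SZ, mul(Z, Z)), mul(SZ, add(add(SSZ, SZ), mul(Z, Z)))))))))
  →22  S(S(S(S(S(add(S(add(Z, mul(Z, Z))), mul(SZ, add(add(SSZ, SZ), mul(Z, Z)))))))))
  →23  S(S(S(S(S(S(add(add(Z, mul(Z, Z)), mul(SZ, add(add(SSZ, SZ), mul(Z, Z))))))))))
  →24  S(S(S(S(S(S(add(mul(Z, Z), mul(SZ, add(add(SSZ, SZ), mul(Z, Z))))))))))
  →25  S(S(S(S(S(S(add(Z, mul(SZ, add(add(SSZ, SZ), mul(Z, Z))))))))))
  →26  S(S(S(S(S(S(mul(SZ, add(add(SSZ, SZ), mul(Z, Z)))))))))
  →27  S(S(S(S(S(S(add(add(add(SSZ, SZ), mul(Z, Z)), mul(Z, add(add(SSZ, SZ), mul(Z, Z))))))))))
  →28  S(S(S(S(S(S(add(add(S(add(SZ, SZ)), mul(Z, Z)), mul(Z, add(add(SSZ, SZ), mul(Z, Z))))))))))
  →29  S(S(S(S(S(S(add(S(add(add(SZ, SZ), mul(Z, Z))), mul(Z, add(add(SSZ, SZ), mul(Z, Z))))))))))
  →30  S(S(S(S(S(S(S(add(add(add(SZ, SZ), mul(Z, Z)), mul(Z, add(add(SSZ, SZ), mul(Z, Z)))))))))))
  →31  S(S(S(S(S(S(S(add(add(S(add(Z, SZ)), mul(Z, Z)), mul(Z, add(add(SSZ, SZ), mul(Z, Z)))))))))))
  →32  S(S(S(S(S(S(S(add(S(add(add(Z, SZ), mul(Z, Z))), mul(Z, add(add(SSZ, SZ), mul(Z, Z)))))))))))
  →33  S(S(S(S(S(S(S(S(add(add(add(Z, SZ), mul(Z, Z)), mul(Z, add(add(SSZ, SZ), mul(Z, Z))))))))))))
  →34  S(S(S(S(S(S(S(S(add(add(SZ, mul(Z, Z)), mul(Z, add(add(SSZ, SZ), mul(Z, Z))))))))))))
  →35  S(S(S(S(S(S(S(S(add(S(add(Z, mul(Z, Z))), mul(Z, add(add(SSZ, SZ), mul(Z, Z))))))))))))
  →36  S(S(S(S(S(S(S(S(S(add(add(Z, mul(Z, Z)), mul(Z, add(add(SSZ, SZ), mul(Z, Z)))))))))))))
  →37  S(S(S(S(S(S(S(S(S(add(mul(Z, Z), mul(Z, add(add(SSZ, SZ), mul(Z, Z)))))))))))))
  →38  S(S(S(S(S(S(S(S(S(add(Z, mul(Z, add(add(SSZ, SZ), mul(Z, Z)))))))))))))
  →39  S(S(S(S(S(S(S(S(S(mul(Z, add(add(SSZ, SZ), mul(Z, Z))))))))))))
  →40  S^9(Z)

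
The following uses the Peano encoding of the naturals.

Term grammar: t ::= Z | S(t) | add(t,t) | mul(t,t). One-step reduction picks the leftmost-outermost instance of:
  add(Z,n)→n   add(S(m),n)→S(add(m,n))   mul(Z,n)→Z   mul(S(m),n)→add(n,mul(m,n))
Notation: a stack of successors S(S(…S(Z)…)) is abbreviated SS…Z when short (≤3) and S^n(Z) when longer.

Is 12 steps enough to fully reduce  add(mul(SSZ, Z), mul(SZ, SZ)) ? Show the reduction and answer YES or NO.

Answer: YES — reaches normal form SZ in 10 ≤ 12 steps

Reduction:
  start: add(mul(SSZ, Z), mul(SZ, SZ))
  →1  add(add(Z, mul(SZ, Z)), mul(SZ, SZ))
  →2  add(mul(SZ, Z), mul(SZ, SZ))
  →3  add(add(Z, mul(Z, Z)), mul(SZ, SZ))
  →4  add(mul(Z, Z), mul(SZ, SZ))
  →5  add(Z, mul(SZ, SZ))
  →6  mul(SZ, SZ)
  →7  add(SZ, mul(Z, SZ))
  →8  S(add(Z, mul(Z, SZ)))
  →9  S(mul(Z, SZ))
  →10  SZ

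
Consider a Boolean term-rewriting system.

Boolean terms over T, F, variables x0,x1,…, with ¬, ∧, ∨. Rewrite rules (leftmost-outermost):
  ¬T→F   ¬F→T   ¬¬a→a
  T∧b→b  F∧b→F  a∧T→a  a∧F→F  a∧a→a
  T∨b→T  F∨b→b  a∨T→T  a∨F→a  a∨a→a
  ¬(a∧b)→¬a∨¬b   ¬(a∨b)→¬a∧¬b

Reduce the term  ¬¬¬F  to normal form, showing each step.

  start: ¬¬¬F
  [1] ¬F
  [2] T

Answer: normal form = T  (in 2 steps)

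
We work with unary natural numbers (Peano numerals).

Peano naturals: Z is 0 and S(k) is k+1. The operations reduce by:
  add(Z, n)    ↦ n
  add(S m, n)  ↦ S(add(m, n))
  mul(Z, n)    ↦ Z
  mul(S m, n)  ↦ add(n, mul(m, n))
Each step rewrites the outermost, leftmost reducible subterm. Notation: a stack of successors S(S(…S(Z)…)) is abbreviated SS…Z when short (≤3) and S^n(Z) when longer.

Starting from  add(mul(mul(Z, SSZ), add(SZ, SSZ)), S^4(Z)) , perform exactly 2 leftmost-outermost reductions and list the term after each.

Answer: after 2 steps: add(Z, S^4(Z))

Working:
  start: add(mul(mul(Z, SSZ), add(SZ, SSZ)), S^4(Z))
  [1] add(mul(Z, add(SZ, SSZ)), S^4(Z))
  [2] add(Z, S^4(Z))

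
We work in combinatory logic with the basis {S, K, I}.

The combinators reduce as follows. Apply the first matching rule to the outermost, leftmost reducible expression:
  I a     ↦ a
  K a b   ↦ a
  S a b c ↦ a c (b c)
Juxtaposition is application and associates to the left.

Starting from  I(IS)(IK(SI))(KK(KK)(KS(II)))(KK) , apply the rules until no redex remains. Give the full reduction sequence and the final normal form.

  start: I(IS)(IK(SI))(KK(KK)(KS(II)))(KK)
  [1] IS(IK(SI))(KK(KK)(KS(II)))(KK)
  [2] S(IK(SI))(KK(KK)(KS(II)))(KK)
  [3] IK(SI)(KK)(KK(KK)(KS(II))(KK))
  [4] K(SI)(KK)(KK(KK)(KS(II))(KK))
  [5] SI(KK(KK)(KS(II))(KK))
  [6] SI(K(KS(II))(KK))
  [7] SI(KS(II))
  [8] SIS

Answer: normal form = SIS  (in 8 steps)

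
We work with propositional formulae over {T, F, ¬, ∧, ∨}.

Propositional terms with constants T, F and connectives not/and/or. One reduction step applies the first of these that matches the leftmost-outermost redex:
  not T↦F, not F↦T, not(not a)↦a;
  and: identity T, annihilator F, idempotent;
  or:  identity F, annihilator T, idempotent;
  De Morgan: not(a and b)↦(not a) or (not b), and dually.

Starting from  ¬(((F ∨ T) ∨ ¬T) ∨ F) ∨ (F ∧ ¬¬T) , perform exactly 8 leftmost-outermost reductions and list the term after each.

Answer: after 8 steps: F ∨ (F ∧ ¬¬T)

Working:
  start: ¬(((F ∨ T) ∨ ¬T) ∨ F) ∨ (F ∧ ¬¬T)
  →1  (¬((F ∨ T) ∨ ¬T) ∧ ¬F) ∨ (F ∧ ¬¬T)
  →2  ((¬(F ∨ T) ∧ ¬¬T) ∧ ¬F) ∨ (F ∧ ¬¬T)
  →3  (((¬F ∧ ¬T) ∧ ¬¬T) ∧ ¬F) ∨ (F ∧ ¬¬T)
  →4  (((T ∧ ¬T) ∧ ¬¬T) ∧ ¬F) ∨ (F ∧ ¬¬T)
  →5  ((¬T ∧ ¬¬T) ∧ ¬F) ∨ (F ∧ ¬¬T)
  →6  ((F ∧ ¬¬T) ∧ ¬F) ∨ (F ∧ ¬¬T)
  →7  (F ∧ ¬F) ∨ (F ∧ ¬¬T)
  →8  F ∨ (F ∧ ¬¬T)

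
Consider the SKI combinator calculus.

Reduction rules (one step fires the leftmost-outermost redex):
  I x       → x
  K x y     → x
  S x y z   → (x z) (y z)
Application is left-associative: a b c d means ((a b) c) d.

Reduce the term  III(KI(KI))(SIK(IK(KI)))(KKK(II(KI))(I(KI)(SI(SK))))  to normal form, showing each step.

  start: III(KI(KI))(SIK(IK(KI)))(KKK(II(KI))(I(KI)(SI(SK))))
  step 1: II(KI(KI))(SIK(IK(KI)))(KKK(II(KI))(I(KI)(SI(SK))))
  step 2: I(KI(KI))(SIK(IK(KI)))(KKK(II(KI))(I(KI)(SI(SK))))
  step 3: KI(KI)(SIK(IK(KI)))(KKK(II(KI))(I(KI)(SI(SK))))
  step 4: I(SIK(IK(KI)))(KKK(II(KI))(I(KI)(SI(SK))))
  step 5: SIK(IK(KI))(KKK(II(KI))(I(KI)(SI(SK))))
  step 6: I(IK(KI))(K(IK(KI)))(KKK(II(KI))(I(KI)(SI(SK))))
  step 7: IK(KI)(K(IK(KI)))(KKK(II(KI))(I(KI)(SI(SK))))
  step 8: K(KI)(K(IK(KI)))(KKK(II(KI))(I(KI)(SI(SK))))
  step 9: KI(KKK(II(KI))(I(KI)(SI(SK))))
  step 10: I

Answer: normal form = I  (in 10 steps)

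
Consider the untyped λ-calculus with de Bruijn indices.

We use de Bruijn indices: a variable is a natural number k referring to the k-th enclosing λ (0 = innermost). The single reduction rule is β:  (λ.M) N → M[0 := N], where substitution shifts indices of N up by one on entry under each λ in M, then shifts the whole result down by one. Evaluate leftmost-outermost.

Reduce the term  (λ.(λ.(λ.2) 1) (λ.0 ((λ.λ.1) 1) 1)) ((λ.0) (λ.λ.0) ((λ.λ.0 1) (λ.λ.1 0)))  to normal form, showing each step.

  start: (λ.(λ.(λ.2) 1) (λ.0 ((λ.λ.1) 1) 1)) ((λ.0) (λ.λ.0) ((λ.λ.0 1) (λ.λ.1 0)))
  →1  (λ.(λ.(λ.0) (λ.λ.0) ((λ.λ.0 1) (λ.λ.1 0))) ((λ.0) (λ.λ.0) ((λ.λ.0 1) (λ.λ.1 0)))) (λ.0 ((λ.λ.1) ((λ.0) (λ.λ.0) ((λ.λ.0 1) (λ.λ.1 0)))) ((λ.0) (λ.λ.0) ((λ.λ.0 1) (λ.λ.1 0))))
  →2  (λ.(λ.0) (λ.λ.0) ((λ.λ.0 1) (λ.λ.1 0))) ((λ.0) (λ.λ.0) ((λ.λ.0 1) (λ.λ.1 0)))
  →3  (λ.0) (λ.λ.0) ((λ.λ.0 1) (λ.λ.1 0))
  →4  (λ.λ.0) ((λ.λ.0 1) (λ.λ.1 0))
  →5  λ.0

Answer: normal form = λ.0  (in 5 steps)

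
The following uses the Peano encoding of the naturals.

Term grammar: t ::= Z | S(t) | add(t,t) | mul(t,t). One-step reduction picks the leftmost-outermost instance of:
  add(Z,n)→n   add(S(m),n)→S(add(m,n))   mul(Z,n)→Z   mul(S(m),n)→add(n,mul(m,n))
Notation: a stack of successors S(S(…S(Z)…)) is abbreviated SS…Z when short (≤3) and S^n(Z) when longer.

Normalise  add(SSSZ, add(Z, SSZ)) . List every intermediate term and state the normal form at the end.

  start: add(SSSZ, add(Z, SSZ))
  →1  S(add(SSZ, add(Z, SSZ)))
  →2  S(S(add(SZ, add(Z, SSZ))))
  →3  S(S(S(add(Z, add(Z, SSZ)))))
  →4  S(S(S(add(Z, SSZ))))
  →5  S^5(Z)

Answer: normal form = S^5(Z)  (in 5 steps)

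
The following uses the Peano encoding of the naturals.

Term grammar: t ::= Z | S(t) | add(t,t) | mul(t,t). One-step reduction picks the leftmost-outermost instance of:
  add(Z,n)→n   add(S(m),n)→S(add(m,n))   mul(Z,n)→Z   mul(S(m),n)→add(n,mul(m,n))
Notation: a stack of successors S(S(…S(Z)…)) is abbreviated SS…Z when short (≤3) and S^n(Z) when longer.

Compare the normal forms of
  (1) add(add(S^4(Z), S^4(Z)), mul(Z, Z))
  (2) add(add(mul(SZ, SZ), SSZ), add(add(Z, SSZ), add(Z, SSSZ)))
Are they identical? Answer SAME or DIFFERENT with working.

Answer: SAME — A ⇓ S^8(Z), B ⇓ S^8(Z)

Derivation:
Term A:
  start: add(add(S^4(Z), S^4(Z)), mul(Z, Z))
  →1  add(S(add(SSSZ, S^4(Z))), mul(Z, Z))
  →2  S(add(add(SSSZ, S^4(Z)), mul(Z, Z)))
  →3  S(add(S(add(SSZ, S^4(Z))), mul(Z, Z)))
  →4  S(S(add(add(SSZ, S^4(Z)), mul(Z, Z))))
  →5  S(S(add(S(add(SZ, S^4(Z))), mul(Z, Z))))
  →6  S(S(S(add(add(SZ, S^4(Z)), mul(Z, Z)))))
  →7  S(S(S(add(S(add(Z, S^4(Z))), mul(Z, Z)))))
  →8  S(S(S(S(add(add(Z, S^4(Z)), mul(Z, Z))))))
  →9  S(S(S(S(add(S^4(Z), mul(Z, Z))))))
  →10  S(S(S(S(S(add(SSSZ, mul(Z, Z)))))))
  →11  S(S(S(S(S(S(add(SSZ, mul(Z, Z))))))))
  →12  S(S(S(S(S(S(S(add(SZ, mul(Z, Z)))))))))
  →13  S(S(S(S(S(S(S(S(add(Z, mul(Z, Z))))))))))
  →14  S(S(S(S(S(S(S(S(mul(Z, Z)))))))))
  →15  S^8(Z)

Term B:
  start: add(add(mul(SZ, SZ), SSZ), add(add(Z, SSZ), add(Z, SSSZ)))
  →1  add(add(add(SZ, mul(Z, SZ)), SSZ), add(add(Z, SSZ), add(Z, SSSZ)))
  →2  add(add(S(add(Z, mul(Z, SZ))), SSZ), add(add(Z, SSZ), add(Z, SSSZ)))
  →3  add(S(add(add(Z, mul(Z, SZ)), SSZ)), add(add(Z, SSZ), add(Z, SSSZ)))
  →4  S(add(add(add(Z, mul(Z, SZ)), SSZ), add(add(Z, SSZ), add(Z, SSSZ))))
  →5  S(add(add(mul(Z, SZ), SSZ), add(add(Z, SSZ), add(Z, SSSZ))))
  →6  S(add(add(Z, SSZ), add(add(Z, SSZ), add(Z, SSSZ))))
  →7  S(add(SSZ, add(add(Z, SSZ), add(Z, SSSZ))))
  →8  S(S(add(SZ, add(add(Z, SSZ), add(Z, SSSZ)))))
  →9  S(S(S(add(Z, add(add(Z, SSZ), add(Z, SSSZ))))))
  →10  S(S(S(add(add(Z, SSZ), add(Z, SSSZ)))))
  →11  S(S(S(add(SSZ, add(Z, SSSZ)))))
  →12  S(S(S(S(add(SZ, add(Z, SSSZ))))))
  →13  S(S(S(S(S(add(Z, add(Z, SSSZ)))))))
  →14  S(S(S(S(S(add(Z, SSSZ))))))
  →15  S^8(Z)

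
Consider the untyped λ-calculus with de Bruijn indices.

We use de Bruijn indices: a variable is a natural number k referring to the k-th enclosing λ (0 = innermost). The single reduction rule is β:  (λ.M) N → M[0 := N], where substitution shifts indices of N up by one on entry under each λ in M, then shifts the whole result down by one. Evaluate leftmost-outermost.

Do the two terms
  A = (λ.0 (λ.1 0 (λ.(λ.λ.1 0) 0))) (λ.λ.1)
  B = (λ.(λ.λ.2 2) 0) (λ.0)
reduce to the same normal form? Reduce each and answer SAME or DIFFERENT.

Term A:
  start: (λ.0 (λ.1 0 (λ.(λ.λ.1 0) 0))) (λ.λ.1)
  [1] (λ.λ.1) (λ.(λ.λ.1) 0 (λ.(λ.λ.1 0) 0))
  [2] λ.λ.(λ.λ.1) 0 (λ.(λ.λ.1 0) 0)
  [3] λ.λ.(λ.1) (λ.(λ.λ.1 0) 0)
  [4] λ.λ.0

Term B:
  start: (λ.(λ.λ.2 2) 0) (λ.0)
  [1] (λ.λ.(λ.0) (λ.0)) (λ.0)
  [2] λ.(λ.0) (λ.0)
  [3] λ.λ.0

Answer: SAME — A ⇓ λ.λ.0, B ⇓ λ.λ.0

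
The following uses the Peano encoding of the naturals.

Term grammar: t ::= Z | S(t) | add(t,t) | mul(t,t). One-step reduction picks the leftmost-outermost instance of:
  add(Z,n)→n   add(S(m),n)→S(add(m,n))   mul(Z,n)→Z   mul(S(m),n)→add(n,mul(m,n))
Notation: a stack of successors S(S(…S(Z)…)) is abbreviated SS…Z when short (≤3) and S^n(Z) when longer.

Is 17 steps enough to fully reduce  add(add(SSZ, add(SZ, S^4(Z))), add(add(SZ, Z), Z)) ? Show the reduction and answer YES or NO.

  start: add(add(SSZ, add(SZ, S^4(Z))), add(add(SZ, Z), Z))
  step 1: add(S(add(SZ, add(SZ, S^4(Z)))), add(add(SZ, Z), Z))
  step 2: S(add(add(SZ, add(SZ, S^4(Z))), add(add(SZ, Z), Z)))
  step 3: S(add(S(add(Z, add(SZ, S^4(Z)))), add(add(SZ, Z), Z)))
  step 4: S(S(add(add(Z, add(SZ, S^4(Z))), add(add(SZ, Z), Z))))
  step 5: S(S(add(add(SZ, S^4(Z)), add(add(SZ, Z), Z))))
  step 6: S(S(add(S(add(Z, S^4(Z))), add(add(SZ, Z), Z))))
  step 7: S(S(S(add(add(Z, S^4(Z)), add(add(SZ, Z), Z)))))
  step 8: S(S(S(add(S^4(Z), add(add(SZ, Z), Z)))))
  step 9: S(S(S(S(add(SSSZ, add(add(SZ, Z), Z))))))
  step 10: S(S(S(S(S(add(SSZ, add(add(SZ, Z), Z)))))))
  step 11: S(S(S(S(S(S(add(SZ, add(add(SZ, Z), Z))))))))
  step 12: S(S(S(S(S(S(S(add(Z, add(add(SZ, Z), Z)))))))))
  step 13: S(S(S(S(S(S(S(add(add(SZ, Z), Z))))))))
  step 14: S(S(S(S(S(S(S(add(S(add(Z, Z)), Z))))))))
  step 15: S(S(S(S(S(S(S(S(add(add(Z, Z), Z)))))))))
  step 16: S(S(S(S(S(S(S(S(add(Z, Z)))))))))
  step 17: S^8(Z)

Answer: YES — reaches normal form S^8(Z) in 17 ≤ 17 steps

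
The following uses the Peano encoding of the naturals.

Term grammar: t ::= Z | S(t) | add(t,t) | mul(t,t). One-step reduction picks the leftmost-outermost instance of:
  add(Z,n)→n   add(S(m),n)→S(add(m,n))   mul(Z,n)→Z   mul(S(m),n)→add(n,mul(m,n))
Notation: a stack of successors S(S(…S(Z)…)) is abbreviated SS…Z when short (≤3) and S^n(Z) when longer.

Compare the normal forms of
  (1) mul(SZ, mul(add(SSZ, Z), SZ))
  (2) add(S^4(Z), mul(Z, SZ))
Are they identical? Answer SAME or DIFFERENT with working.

Answer: DIFFERENT — A ⇓ SSZ, B ⇓ S^4(Z)

Reduction:
Term A:
  start: mul(SZ, mul(add(SSZ, Z), SZ))
  [1] add(mul(add(SSZ, Z), SZ), mul(Z, mul(add(SSZ, Z), SZ)))
  [2] add(mul(S(add(SZ, Z)), SZ), mul(Z, mul(add(SSZ, Z), SZ)))
  [3] add(add(SZ, mul(add(SZ, Z), SZ)), mul(Z, mul(add(SSZ, Z), SZ)))
  [4] add(S(add(Z, mul(add(SZ, Z), SZ))), mul(Z, mul(add(SSZ, Z), SZ)))
  [5] S(add(add(Z, mul(add(SZ, Z), SZ)), mul(Z, mul(add(SSZ, Z), SZ))))
  [6] S(add(mul(add(SZ, Z), SZ), mul(Z, mul(add(SSZ, Z), SZ))))
  [7] S(add(mul(S(add(Z, Z)), SZ), mul(Z, mul(add(SSZ, Z), SZ))))
  [8] S(add(add(SZ, mul(add(Z, Z), SZ)), mul(Z, mul(add(SSZ, Z), SZ))))
  [9] S(add(S(add(Z, mul(add(Z, Z), SZ))), mul(Z, mul(add(SSZ, Z), SZ))))
  [10] S(S(add(add(Z, mul(add(Z, Z), SZ)), mul(Z, mul(add(SSZ, Z), SZ)))))
  [11] S(S(add(mul(add(Z, Z), SZ), mul(Z, mul(add(SSZ, Z), SZ)))))
  [12] S(S(add(mul(Z, SZ), mul(Z, mul(add(SSZ, Z), SZ)))))
  [13] S(S(add(Z, mul(Z, mul(add(SSZ, Z), SZ)))))
  [14] S(S(mul(Z, mul(add(SSZ, Z), SZ))))
  [15] SSZ

Term B:
  start: add(S^4(Z), mul(Z, SZ))
  [1] S(add(SSSZ, mul(Z, SZ)))
  [2] S(S(add(SSZ, mul(Z, SZ))))
  [3] S(S(S(add(SZ, mul(Z, SZ)))))
  [4] S(S(S(S(add(Z, mul(Z, SZ))))))
  [5] S(S(S(S(mul(Z, SZ)))))
  [6] S^4(Z)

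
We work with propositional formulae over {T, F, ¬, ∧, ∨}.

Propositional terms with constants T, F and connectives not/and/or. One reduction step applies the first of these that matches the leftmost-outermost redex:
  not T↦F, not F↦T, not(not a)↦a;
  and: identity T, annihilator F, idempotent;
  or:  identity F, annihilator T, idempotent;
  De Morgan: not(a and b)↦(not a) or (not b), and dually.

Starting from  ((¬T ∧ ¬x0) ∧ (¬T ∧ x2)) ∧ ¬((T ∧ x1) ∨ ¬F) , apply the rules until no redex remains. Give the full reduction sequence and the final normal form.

Answer: normal form = F  (in 4 steps)

Working:
  start: ((¬T ∧ ¬x0) ∧ (¬T ∧ x2)) ∧ ¬((T ∧ x1) ∨ ¬F)
  →1  ((F ∧ ¬x0) ∧ (¬T ∧ x2)) ∧ ¬((T ∧ x1) ∨ ¬F)
  →2  (F ∧ (¬T ∧ x2)) ∧ ¬((T ∧ x1) ∨ ¬F)
  →3  F ∧ ¬((T ∧ x1) ∨ ¬F)
  →4  F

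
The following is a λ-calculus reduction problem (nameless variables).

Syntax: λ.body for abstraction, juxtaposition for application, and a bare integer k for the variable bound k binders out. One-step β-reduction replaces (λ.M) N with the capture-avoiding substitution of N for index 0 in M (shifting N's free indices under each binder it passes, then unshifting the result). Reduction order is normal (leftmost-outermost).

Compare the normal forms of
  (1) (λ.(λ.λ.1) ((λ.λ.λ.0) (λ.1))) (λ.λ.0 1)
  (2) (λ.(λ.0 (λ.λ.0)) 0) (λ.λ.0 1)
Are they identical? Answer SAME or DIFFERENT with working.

Answer: DIFFERENT — A ⇓ λ.λ.λ.0, B ⇓ λ.0 (λ.λ.0)

Reduction:
Term A:
  start: (λ.(λ.λ.1) ((λ.λ.λ.0) (λ.1))) (λ.λ.0 1)
  →1  (λ.λ.1) ((λ.λ.λ.0) (λ.λ.λ.0 1))
  →2  λ.(λ.λ.λ.0) (λ.λ.λ.0 1)
  →3  λ.λ.λ.0

Term B:
  start: (λ.(λ.0 (λ.λ.0)) 0) (λ.λ.0 1)
  →1  (λ.0 (λ.λ.0)) (λ.λ.0 1)
  →2  (λ.λ.0 1) (λ.λ.0)
  →3  λ.0 (λ.λ.0)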